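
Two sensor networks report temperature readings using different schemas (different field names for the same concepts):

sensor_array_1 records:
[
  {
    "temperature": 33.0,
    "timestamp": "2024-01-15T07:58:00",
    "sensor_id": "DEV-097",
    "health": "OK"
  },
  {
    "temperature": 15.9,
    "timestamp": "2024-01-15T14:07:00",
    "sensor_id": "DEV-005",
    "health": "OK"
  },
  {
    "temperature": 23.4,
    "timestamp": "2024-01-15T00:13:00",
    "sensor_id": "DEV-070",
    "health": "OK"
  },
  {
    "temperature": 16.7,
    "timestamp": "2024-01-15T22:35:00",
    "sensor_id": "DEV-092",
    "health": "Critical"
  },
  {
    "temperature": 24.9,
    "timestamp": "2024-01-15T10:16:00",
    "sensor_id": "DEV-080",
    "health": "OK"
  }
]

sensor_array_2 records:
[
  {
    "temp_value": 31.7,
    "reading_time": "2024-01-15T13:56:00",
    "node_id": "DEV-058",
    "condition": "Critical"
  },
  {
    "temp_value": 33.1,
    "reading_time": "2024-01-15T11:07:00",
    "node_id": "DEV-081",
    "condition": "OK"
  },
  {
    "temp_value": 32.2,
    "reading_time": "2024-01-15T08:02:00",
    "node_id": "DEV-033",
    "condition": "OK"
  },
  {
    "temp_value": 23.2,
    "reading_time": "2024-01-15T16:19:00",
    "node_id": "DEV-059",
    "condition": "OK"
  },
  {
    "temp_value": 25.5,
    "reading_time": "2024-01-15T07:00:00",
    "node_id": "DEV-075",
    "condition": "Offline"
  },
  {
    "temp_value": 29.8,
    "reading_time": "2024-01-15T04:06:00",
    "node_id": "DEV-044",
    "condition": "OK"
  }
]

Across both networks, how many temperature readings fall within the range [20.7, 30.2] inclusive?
5

Schema mapping: "temperature" (sensor_array_1) = "temp_value" (sensor_array_2) = temperature

Readings in [20.7, 30.2] from sensor_array_1: 2
Readings in [20.7, 30.2] from sensor_array_2: 3

Total count: 2 + 3 = 5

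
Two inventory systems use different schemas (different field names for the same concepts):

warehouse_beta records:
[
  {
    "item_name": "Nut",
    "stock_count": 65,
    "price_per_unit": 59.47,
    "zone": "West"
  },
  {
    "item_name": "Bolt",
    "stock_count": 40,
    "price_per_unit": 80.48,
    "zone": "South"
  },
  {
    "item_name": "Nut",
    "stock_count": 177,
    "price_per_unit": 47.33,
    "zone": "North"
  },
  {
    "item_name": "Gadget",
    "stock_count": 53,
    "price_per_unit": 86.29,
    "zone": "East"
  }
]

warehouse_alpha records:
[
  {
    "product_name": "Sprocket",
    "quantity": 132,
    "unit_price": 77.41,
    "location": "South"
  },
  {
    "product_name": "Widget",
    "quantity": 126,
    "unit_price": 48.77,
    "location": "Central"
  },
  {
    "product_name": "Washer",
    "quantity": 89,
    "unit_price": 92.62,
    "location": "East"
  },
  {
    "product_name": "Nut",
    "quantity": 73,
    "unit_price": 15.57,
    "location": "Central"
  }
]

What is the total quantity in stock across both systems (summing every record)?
755

To reconcile these schemas, identify the field holding the quantity in stock in each system:
1. In warehouse_beta it is "stock_count"
2. In warehouse_alpha it is "quantity"

From warehouse_beta: 65 + 40 + 177 + 53 = 335
From warehouse_alpha: 132 + 126 + 89 + 73 = 420

Total: 335 + 420 = 755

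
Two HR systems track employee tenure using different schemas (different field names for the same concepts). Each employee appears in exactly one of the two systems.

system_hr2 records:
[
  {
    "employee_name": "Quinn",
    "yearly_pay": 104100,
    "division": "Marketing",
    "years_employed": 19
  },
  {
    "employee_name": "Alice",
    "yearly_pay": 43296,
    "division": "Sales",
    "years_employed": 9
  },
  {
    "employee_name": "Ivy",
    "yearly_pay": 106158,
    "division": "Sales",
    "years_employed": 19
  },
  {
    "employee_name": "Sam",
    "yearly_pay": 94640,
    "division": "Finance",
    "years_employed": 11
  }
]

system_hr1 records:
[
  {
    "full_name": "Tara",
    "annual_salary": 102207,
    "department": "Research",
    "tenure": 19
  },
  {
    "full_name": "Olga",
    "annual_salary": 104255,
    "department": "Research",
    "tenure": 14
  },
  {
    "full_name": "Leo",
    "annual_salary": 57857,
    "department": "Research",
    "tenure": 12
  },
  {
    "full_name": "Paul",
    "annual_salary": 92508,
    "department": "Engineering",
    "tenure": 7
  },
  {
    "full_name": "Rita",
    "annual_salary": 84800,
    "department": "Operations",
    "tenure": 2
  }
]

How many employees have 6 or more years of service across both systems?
8

Reconcile schemas: "years_employed" (system_hr2) = "tenure" (system_hr1) = years of service

From system_hr2: 4 employees with >= 6 years
From system_hr1: 4 employees with >= 6 years

Total: 4 + 4 = 8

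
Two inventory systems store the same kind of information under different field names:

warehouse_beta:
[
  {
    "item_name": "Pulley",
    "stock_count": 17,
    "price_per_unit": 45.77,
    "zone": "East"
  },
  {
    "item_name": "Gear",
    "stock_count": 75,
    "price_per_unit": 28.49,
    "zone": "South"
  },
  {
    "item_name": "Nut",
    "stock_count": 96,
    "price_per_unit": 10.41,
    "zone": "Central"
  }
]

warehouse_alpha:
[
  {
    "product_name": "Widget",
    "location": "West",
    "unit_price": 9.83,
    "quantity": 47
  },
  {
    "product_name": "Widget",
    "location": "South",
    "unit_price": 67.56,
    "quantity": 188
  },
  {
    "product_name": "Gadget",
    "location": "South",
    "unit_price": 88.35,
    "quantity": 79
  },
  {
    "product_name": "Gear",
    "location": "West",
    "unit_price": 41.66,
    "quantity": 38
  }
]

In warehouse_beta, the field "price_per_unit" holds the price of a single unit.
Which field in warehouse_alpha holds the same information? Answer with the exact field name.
unit_price

In warehouse_beta, "price_per_unit" holds the price of a single unit.
The fields in warehouse_alpha are: "product_name", "location", "unit_price", "quantity".
"unit_price" is the match: the name refers to the same concept and its values are decimal currency amounts (e.g. 9.83, 67.56).
The other fields ("product_name", "location", "quantity") hold different kinds of data.

So "price_per_unit" in warehouse_beta corresponds to "unit_price" in warehouse_alpha.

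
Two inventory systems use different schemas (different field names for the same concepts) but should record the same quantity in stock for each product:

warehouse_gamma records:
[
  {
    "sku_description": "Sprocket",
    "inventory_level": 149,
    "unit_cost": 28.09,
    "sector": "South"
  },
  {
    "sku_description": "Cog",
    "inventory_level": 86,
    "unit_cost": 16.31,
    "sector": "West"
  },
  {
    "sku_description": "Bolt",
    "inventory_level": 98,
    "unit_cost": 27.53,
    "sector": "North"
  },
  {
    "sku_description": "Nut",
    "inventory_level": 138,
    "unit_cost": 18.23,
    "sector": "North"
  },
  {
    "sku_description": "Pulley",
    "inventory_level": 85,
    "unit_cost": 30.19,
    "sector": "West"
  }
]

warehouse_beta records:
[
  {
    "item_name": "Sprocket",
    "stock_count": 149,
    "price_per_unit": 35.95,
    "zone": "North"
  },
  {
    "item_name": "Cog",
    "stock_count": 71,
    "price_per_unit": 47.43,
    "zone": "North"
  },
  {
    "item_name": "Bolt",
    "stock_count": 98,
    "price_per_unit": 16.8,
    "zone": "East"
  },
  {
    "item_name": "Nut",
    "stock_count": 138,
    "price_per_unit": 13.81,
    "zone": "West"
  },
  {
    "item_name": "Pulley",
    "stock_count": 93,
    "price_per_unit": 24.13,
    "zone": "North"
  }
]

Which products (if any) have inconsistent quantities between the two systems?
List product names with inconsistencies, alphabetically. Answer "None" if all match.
Cog, Pulley

Schema mappings:
- "sku_description" (warehouse_gamma) = "item_name" (warehouse_beta) = product name
- "inventory_level" (warehouse_gamma) = "stock_count" (warehouse_beta) = quantity

Comparison:
  Sprocket: 149 vs 149 - MATCH
  Cog: 86 vs 71 - MISMATCH
  Bolt: 98 vs 98 - MATCH
  Nut: 138 vs 138 - MATCH
  Pulley: 85 vs 93 - MISMATCH

Products with inconsistencies: Cog, Pulley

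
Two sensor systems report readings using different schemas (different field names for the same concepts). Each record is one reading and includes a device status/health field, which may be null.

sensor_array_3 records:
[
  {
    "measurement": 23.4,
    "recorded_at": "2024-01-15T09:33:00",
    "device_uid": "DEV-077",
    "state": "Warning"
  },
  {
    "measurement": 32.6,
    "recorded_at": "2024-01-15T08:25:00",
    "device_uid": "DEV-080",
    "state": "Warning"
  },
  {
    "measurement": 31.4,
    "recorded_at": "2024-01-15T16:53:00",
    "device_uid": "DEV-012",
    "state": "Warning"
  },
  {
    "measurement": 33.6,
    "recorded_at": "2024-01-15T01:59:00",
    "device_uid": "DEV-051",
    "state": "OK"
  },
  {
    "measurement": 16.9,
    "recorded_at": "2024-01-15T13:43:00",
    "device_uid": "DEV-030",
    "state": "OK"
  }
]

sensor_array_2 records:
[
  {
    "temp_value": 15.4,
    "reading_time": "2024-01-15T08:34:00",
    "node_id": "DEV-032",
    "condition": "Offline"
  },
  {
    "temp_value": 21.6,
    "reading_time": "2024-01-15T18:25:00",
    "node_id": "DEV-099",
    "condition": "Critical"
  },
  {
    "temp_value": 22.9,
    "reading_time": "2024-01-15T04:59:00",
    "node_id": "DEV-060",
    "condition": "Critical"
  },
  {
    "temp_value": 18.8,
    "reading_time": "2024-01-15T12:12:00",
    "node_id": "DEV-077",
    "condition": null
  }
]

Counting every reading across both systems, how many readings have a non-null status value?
8

Schema mapping: "state" (sensor_array_3) = "condition" (sensor_array_2) = status

Non-null in sensor_array_3: 5
Non-null in sensor_array_2: 3

Total non-null: 5 + 3 = 8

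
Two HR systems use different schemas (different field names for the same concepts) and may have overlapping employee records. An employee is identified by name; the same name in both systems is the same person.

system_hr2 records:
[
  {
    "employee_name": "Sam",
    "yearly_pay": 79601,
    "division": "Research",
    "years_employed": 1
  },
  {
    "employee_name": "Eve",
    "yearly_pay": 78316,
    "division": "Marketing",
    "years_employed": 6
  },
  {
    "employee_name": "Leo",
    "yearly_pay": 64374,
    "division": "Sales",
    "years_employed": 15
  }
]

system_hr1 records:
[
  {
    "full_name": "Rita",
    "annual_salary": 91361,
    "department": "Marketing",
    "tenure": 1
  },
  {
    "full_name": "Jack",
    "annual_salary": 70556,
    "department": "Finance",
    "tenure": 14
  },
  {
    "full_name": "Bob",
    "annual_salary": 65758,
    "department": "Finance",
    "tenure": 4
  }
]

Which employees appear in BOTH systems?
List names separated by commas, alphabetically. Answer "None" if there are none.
None

Schema mapping: "employee_name" (system_hr2) = "full_name" (system_hr1) = employee name

Names in system_hr2: ['Eve', 'Leo', 'Sam']
Names in system_hr1: ['Bob', 'Jack', 'Rita']

Intersection: None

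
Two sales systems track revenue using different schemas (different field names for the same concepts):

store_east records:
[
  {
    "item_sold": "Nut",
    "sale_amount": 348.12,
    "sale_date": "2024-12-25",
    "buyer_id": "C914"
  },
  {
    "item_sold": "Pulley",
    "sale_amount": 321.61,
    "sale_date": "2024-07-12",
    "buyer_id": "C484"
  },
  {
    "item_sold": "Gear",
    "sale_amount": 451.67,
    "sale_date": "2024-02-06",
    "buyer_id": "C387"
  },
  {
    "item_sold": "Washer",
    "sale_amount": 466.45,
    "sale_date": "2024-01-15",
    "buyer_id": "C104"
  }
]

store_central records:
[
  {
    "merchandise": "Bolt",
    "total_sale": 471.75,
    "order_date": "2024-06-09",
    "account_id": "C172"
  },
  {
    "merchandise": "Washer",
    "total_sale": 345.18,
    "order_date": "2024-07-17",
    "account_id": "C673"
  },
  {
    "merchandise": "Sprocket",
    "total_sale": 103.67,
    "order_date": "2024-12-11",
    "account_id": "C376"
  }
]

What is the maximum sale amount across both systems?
471.75

Reconcile: "sale_amount" (store_east) = "total_sale" (store_central) = sale amount

Maximum in store_east: 466.45
Maximum in store_central: 471.75

Overall maximum: max(466.45, 471.75) = 471.75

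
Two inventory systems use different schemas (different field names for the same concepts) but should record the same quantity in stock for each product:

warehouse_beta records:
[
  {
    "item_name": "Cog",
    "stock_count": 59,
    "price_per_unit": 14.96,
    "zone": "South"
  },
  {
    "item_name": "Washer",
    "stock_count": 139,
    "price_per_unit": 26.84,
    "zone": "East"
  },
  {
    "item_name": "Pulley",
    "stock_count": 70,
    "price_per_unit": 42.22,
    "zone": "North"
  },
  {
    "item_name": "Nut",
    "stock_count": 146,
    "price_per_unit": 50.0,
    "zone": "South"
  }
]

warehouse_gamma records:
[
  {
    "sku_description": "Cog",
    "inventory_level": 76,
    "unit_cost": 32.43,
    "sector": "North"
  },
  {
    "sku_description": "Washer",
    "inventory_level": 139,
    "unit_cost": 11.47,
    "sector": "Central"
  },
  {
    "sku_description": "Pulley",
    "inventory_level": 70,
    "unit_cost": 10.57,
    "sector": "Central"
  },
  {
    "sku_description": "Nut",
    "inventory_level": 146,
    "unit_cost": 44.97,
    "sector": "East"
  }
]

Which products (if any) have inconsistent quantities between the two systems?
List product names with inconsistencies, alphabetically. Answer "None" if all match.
Cog

Schema mappings:
- "item_name" (warehouse_beta) = "sku_description" (warehouse_gamma) = product name
- "stock_count" (warehouse_beta) = "inventory_level" (warehouse_gamma) = quantity

Comparison:
  Cog: 59 vs 76 - MISMATCH
  Washer: 139 vs 139 - MATCH
  Pulley: 70 vs 70 - MATCH
  Nut: 146 vs 146 - MATCH

Products with inconsistencies: Cog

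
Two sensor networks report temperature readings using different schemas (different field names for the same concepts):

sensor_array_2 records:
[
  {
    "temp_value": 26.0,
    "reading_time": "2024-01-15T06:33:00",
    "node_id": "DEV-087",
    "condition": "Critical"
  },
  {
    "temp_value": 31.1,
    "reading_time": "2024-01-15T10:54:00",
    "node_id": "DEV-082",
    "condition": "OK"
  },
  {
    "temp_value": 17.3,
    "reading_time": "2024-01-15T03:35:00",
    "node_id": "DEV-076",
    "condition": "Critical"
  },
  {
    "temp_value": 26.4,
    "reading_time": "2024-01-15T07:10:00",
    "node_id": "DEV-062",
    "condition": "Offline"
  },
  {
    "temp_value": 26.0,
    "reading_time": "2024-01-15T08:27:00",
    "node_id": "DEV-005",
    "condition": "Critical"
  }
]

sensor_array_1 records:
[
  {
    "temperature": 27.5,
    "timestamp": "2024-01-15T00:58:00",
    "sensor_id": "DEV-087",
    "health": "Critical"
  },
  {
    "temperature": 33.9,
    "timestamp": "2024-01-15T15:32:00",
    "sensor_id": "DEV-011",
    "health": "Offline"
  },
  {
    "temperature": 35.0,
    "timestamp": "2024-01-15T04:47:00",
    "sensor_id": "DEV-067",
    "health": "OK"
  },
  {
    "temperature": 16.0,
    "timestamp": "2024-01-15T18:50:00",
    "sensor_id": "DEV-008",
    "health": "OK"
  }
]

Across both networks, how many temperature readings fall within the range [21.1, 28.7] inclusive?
4

Schema mapping: "temp_value" (sensor_array_2) = "temperature" (sensor_array_1) = temperature

Readings in [21.1, 28.7] from sensor_array_2: 3
Readings in [21.1, 28.7] from sensor_array_1: 1

Total count: 3 + 1 = 4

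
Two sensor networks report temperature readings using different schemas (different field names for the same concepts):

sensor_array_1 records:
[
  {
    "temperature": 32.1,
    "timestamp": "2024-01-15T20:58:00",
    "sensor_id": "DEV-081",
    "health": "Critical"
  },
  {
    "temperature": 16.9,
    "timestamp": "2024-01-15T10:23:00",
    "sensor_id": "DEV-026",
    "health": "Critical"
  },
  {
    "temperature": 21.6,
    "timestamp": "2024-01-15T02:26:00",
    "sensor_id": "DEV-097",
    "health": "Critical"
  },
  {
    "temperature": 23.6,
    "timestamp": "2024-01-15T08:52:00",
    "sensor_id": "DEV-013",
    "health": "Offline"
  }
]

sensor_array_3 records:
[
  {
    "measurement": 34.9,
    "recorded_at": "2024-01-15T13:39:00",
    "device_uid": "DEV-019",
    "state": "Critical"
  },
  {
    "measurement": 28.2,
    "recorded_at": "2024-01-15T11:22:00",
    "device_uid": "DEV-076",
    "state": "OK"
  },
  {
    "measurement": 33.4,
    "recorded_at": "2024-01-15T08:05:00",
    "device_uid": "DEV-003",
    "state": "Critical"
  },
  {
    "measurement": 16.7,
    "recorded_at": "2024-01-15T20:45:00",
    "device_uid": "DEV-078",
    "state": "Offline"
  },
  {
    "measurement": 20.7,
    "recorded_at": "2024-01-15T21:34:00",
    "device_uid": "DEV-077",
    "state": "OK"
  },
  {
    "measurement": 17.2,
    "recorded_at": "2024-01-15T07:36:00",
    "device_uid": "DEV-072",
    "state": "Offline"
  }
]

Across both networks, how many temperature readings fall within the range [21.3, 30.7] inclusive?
3

Schema mapping: "temperature" (sensor_array_1) = "measurement" (sensor_array_3) = temperature

Readings in [21.3, 30.7] from sensor_array_1: 2
Readings in [21.3, 30.7] from sensor_array_3: 1

Total count: 2 + 1 = 3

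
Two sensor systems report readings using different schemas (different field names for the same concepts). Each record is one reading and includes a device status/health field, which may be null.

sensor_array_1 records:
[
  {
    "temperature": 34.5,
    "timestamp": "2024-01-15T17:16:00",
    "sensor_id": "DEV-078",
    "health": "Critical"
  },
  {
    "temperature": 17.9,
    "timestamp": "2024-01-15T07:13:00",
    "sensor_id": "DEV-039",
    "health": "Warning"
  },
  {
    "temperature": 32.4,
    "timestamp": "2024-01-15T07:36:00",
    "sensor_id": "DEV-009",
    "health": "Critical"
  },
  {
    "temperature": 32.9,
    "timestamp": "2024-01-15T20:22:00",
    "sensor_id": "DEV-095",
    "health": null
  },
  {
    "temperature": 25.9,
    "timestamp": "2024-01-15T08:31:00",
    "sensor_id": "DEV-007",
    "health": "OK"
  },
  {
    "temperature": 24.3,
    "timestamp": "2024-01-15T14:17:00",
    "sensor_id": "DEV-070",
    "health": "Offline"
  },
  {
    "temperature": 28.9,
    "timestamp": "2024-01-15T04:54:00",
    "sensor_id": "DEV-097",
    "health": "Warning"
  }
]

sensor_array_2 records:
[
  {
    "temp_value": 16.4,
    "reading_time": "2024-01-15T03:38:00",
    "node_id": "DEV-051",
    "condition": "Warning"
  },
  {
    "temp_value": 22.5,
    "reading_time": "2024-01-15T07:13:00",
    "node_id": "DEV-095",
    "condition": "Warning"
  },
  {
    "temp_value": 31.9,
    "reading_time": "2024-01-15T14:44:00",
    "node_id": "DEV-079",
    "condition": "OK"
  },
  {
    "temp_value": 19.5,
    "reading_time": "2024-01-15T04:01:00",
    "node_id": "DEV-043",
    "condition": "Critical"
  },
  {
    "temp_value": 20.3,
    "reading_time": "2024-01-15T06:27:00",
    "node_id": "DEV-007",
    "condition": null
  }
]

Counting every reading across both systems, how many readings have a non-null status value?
10

Schema mapping: "health" (sensor_array_1) = "condition" (sensor_array_2) = status

Non-null in sensor_array_1: 6
Non-null in sensor_array_2: 4

Total non-null: 6 + 4 = 10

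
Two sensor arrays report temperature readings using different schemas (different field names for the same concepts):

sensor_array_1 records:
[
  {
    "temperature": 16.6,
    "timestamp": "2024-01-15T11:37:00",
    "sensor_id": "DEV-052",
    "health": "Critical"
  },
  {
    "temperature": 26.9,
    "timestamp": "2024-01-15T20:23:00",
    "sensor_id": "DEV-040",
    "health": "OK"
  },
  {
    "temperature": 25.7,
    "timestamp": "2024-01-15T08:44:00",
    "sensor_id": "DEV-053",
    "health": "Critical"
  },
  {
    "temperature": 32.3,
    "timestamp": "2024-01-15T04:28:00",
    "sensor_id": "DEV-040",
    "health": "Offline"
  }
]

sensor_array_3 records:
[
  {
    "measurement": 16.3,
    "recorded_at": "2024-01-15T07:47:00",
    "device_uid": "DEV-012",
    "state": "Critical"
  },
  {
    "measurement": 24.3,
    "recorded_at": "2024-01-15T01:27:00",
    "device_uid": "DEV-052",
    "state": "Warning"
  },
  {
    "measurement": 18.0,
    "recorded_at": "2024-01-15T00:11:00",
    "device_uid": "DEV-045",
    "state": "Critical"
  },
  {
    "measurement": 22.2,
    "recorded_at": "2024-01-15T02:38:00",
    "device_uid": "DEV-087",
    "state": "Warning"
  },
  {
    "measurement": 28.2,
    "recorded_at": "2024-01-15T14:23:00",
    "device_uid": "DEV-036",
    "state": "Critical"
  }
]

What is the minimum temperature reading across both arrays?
16.3

Schema mapping: "temperature" (sensor_array_1) = "measurement" (sensor_array_3) = temperature reading

Minimum in sensor_array_1: 16.6
Minimum in sensor_array_3: 16.3

Overall minimum: min(16.6, 16.3) = 16.3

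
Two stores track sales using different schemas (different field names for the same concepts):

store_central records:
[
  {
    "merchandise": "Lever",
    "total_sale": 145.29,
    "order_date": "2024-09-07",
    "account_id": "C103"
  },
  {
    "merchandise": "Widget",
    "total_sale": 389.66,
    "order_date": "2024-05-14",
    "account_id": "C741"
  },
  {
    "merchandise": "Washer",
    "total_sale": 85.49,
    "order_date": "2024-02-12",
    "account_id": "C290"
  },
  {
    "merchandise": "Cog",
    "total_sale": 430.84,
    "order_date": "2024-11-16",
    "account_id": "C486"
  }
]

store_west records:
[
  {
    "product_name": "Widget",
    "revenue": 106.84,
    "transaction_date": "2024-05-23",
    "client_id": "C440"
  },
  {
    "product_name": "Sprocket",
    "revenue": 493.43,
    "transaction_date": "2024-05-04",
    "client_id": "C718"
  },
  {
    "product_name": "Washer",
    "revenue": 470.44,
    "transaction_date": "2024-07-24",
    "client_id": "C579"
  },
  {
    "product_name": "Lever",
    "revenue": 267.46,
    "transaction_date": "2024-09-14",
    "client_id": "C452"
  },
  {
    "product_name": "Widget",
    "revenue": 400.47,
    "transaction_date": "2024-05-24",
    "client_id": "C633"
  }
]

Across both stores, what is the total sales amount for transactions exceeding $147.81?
2452.3

Schema mapping: "total_sale" (store_central) = "revenue" (store_west) = sale amount

Sum of sales > $147.81 in store_central: 820.5
Sum of sales > $147.81 in store_west: 1631.8

Total: 820.5 + 1631.8 = 2452.3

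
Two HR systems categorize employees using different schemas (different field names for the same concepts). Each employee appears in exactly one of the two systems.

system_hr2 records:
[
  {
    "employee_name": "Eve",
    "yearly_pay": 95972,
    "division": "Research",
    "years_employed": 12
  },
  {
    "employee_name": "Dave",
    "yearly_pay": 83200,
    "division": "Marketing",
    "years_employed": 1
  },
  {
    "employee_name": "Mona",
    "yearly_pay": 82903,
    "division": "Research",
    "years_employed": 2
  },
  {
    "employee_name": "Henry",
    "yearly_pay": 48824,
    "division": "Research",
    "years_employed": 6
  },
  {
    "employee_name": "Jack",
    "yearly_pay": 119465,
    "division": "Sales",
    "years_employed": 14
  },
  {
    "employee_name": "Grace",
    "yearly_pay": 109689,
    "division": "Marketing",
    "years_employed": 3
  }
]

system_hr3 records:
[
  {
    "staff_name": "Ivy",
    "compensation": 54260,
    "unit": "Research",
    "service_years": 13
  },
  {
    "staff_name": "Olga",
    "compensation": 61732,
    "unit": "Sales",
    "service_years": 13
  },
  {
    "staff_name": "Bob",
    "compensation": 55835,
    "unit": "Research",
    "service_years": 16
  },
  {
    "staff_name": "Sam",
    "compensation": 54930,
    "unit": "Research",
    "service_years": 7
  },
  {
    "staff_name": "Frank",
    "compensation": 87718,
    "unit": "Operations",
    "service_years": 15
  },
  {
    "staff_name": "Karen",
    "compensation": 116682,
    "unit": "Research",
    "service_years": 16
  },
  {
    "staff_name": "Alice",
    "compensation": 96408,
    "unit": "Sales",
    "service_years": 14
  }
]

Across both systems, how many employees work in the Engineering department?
0

Schema mapping: "division" (system_hr2) = "unit" (system_hr3) = department

Engineering employees in system_hr2: 0
Engineering employees in system_hr3: 0

Total in Engineering: 0 + 0 = 0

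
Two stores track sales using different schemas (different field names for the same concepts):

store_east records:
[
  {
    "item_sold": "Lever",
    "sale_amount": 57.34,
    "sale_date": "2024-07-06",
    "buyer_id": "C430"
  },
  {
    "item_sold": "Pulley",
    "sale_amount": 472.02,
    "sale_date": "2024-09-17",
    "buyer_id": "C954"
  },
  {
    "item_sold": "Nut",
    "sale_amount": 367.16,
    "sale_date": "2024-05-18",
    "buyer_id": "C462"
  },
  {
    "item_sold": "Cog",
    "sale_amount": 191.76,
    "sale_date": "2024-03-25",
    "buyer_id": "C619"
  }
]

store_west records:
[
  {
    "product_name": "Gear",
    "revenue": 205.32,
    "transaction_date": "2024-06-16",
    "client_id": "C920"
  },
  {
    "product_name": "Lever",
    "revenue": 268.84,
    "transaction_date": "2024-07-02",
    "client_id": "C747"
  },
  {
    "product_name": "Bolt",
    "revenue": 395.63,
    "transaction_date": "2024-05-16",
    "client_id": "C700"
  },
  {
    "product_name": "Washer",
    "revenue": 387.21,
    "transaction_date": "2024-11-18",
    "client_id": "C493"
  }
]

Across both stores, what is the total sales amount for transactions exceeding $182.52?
2287.94

Schema mapping: "sale_amount" (store_east) = "revenue" (store_west) = sale amount

Sum of sales > $182.52 in store_east: 1030.94
Sum of sales > $182.52 in store_west: 1257.0

Total: 1030.94 + 1257.0 = 2287.94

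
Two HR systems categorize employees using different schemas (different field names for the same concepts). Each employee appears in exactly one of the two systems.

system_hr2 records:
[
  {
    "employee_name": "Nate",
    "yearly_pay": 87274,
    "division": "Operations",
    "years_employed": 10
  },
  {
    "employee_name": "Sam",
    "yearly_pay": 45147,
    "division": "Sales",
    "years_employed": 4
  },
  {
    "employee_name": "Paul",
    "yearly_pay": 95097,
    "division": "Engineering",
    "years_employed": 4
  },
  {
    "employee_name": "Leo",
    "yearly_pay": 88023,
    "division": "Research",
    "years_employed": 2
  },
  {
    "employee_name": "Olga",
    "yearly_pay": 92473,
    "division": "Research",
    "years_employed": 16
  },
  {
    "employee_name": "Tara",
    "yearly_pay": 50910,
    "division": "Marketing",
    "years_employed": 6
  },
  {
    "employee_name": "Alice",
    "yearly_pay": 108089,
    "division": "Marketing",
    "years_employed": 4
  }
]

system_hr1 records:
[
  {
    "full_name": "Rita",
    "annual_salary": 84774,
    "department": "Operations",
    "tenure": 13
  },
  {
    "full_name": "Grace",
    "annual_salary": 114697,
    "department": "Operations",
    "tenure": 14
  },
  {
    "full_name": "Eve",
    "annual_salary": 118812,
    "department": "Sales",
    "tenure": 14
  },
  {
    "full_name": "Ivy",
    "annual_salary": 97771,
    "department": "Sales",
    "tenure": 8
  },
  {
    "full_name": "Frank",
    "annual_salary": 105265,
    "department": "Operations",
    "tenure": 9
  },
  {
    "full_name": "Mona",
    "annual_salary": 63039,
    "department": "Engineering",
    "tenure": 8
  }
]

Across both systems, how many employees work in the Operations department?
4

Schema mapping: "division" (system_hr2) = "department" (system_hr1) = department

Operations employees in system_hr2: 1
Operations employees in system_hr1: 3

Total in Operations: 1 + 3 = 4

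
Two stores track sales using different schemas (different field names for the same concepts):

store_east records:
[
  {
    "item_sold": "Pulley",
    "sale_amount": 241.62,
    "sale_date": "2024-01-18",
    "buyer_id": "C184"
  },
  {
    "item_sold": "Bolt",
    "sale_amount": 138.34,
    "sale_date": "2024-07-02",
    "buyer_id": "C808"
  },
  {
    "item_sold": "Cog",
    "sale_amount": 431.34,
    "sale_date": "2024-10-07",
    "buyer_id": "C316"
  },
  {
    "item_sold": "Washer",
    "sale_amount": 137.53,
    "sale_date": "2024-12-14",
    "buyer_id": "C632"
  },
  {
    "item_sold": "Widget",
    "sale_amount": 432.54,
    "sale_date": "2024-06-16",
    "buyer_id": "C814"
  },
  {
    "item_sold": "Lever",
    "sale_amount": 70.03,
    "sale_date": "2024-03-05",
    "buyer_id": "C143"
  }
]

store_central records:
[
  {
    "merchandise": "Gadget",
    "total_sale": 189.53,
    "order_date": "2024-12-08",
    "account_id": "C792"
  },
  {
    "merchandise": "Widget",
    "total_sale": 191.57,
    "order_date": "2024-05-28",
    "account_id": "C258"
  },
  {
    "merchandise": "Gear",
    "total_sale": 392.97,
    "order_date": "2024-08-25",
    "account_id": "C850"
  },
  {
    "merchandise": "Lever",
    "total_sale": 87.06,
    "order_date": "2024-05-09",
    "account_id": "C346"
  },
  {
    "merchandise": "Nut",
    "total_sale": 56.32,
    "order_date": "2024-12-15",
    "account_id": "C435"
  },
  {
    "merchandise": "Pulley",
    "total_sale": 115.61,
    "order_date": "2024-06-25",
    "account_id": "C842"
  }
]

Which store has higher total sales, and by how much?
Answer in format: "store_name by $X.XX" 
store_east by $418.34

Schema mapping: "sale_amount" (store_east) = "total_sale" (store_central) = sale amount

Total for store_east: 1451.40
Total for store_central: 1033.06

Difference: |1451.40 - 1033.06| = 418.34
store_east has higher sales by $418.34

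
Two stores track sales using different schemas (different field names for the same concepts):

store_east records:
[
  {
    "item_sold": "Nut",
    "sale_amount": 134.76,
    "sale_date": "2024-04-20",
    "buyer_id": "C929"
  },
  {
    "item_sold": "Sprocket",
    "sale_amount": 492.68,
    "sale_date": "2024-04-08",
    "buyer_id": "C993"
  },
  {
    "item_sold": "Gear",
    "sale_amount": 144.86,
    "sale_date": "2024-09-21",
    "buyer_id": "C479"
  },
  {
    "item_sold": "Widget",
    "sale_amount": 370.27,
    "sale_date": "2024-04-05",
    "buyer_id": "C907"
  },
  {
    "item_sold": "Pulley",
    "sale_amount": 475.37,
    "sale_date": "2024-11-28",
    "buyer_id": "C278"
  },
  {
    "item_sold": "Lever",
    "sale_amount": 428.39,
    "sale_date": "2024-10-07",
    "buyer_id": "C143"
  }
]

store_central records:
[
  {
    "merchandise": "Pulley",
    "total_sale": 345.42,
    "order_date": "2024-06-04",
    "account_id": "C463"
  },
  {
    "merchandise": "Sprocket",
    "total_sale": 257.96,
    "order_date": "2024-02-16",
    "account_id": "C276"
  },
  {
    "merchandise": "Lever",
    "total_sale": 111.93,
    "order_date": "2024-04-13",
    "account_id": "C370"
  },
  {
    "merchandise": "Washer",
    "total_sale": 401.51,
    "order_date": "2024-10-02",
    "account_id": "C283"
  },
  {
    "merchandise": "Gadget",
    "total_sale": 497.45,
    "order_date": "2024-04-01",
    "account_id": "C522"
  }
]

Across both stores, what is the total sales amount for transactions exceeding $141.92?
3413.91

Schema mapping: "sale_amount" (store_east) = "total_sale" (store_central) = sale amount

Sum of sales > $141.92 in store_east: 1911.57
Sum of sales > $141.92 in store_central: 1502.34

Total: 1911.57 + 1502.34 = 3413.91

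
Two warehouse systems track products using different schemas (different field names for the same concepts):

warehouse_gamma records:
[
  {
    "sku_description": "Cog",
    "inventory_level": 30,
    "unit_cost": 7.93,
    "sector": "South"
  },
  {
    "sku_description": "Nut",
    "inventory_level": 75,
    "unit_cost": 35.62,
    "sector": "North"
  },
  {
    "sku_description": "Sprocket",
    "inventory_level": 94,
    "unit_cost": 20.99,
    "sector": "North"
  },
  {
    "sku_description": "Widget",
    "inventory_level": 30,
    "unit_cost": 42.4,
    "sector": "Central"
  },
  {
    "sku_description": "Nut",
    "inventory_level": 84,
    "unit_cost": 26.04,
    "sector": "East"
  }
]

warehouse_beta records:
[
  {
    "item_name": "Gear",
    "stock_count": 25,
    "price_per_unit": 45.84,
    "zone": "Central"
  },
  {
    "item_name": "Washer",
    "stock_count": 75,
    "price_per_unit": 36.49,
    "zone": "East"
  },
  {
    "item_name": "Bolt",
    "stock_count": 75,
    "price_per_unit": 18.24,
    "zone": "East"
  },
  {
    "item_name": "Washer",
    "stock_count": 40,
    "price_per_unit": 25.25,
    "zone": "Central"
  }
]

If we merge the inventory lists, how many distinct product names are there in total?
7

Schema mapping: "sku_description" (warehouse_gamma) = "item_name" (warehouse_beta) = product name

Products in warehouse_gamma: ['Cog', 'Nut', 'Sprocket', 'Widget']
Products in warehouse_beta: ['Bolt', 'Gear', 'Washer']

Union (unique products): ['Bolt', 'Cog', 'Gear', 'Nut', 'Sprocket', 'Washer', 'Widget']
Count: 7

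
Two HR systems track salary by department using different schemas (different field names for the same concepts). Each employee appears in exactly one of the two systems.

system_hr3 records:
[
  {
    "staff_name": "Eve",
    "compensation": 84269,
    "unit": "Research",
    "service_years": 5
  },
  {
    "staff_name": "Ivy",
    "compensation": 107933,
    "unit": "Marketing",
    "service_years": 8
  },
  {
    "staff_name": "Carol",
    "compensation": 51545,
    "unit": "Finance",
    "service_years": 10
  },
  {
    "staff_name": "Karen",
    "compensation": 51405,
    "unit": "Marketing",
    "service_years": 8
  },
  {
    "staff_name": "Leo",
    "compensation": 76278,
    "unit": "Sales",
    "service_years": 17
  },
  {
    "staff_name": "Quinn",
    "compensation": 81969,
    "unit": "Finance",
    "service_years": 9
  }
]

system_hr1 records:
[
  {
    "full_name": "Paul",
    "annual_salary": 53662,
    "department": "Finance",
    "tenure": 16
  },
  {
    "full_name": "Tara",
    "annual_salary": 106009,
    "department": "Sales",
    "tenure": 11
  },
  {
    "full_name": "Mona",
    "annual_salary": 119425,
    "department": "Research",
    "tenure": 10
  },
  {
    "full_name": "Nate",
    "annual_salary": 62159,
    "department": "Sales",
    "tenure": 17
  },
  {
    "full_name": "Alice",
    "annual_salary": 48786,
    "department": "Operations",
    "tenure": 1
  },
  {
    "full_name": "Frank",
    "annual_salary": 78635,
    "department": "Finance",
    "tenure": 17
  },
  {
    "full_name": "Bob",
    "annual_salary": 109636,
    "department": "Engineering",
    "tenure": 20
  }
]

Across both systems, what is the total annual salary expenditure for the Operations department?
48786

Schema mappings:
- "unit" (system_hr3) = "department" (system_hr1) = department
- "compensation" (system_hr3) = "annual_salary" (system_hr1) = salary

Operations salaries from system_hr3: 0
Operations salaries from system_hr1: 48786

Total: 0 + 48786 = 48786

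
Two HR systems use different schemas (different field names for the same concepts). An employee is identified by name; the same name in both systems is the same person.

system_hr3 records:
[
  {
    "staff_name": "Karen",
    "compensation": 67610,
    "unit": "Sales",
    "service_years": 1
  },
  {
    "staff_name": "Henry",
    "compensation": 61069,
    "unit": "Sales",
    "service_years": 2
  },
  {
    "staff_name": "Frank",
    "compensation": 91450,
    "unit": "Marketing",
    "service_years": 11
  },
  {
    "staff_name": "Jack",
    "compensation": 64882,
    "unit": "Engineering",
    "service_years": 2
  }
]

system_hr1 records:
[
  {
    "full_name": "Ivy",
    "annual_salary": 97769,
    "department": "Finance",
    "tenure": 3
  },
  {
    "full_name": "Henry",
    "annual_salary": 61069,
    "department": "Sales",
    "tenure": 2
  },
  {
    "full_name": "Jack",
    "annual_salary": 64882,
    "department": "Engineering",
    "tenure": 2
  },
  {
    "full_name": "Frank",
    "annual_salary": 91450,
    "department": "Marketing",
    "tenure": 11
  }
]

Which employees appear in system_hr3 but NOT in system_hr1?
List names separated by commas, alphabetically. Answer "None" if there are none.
Karen

Schema mapping: "staff_name" (system_hr3) = "full_name" (system_hr1) = employee name

Names in system_hr3: ['Frank', 'Henry', 'Jack', 'Karen']
Names in system_hr1: ['Frank', 'Henry', 'Ivy', 'Jack']

In system_hr3 but not system_hr1: ['Karen']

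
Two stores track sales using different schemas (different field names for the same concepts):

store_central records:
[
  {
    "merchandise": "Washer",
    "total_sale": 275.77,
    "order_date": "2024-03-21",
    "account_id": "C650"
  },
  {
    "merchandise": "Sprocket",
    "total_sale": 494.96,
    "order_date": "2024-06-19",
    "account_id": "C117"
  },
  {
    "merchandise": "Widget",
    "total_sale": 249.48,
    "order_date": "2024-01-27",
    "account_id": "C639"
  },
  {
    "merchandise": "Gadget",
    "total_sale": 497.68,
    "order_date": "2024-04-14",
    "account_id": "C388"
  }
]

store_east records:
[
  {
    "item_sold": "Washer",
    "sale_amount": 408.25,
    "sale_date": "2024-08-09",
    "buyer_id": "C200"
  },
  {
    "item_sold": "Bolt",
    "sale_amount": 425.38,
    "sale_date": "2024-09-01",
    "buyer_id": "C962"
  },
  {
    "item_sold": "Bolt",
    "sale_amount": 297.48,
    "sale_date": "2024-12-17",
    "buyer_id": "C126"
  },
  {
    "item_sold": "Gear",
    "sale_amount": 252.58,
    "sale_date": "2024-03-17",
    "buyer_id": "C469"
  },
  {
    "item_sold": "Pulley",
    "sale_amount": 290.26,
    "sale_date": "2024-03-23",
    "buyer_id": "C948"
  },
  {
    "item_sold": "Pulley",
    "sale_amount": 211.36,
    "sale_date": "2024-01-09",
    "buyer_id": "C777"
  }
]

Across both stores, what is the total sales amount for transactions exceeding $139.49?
3403.2

Schema mapping: "total_sale" (store_central) = "sale_amount" (store_east) = sale amount

Sum of sales > $139.49 in store_central: 1517.89
Sum of sales > $139.49 in store_east: 1885.31

Total: 1517.89 + 1885.31 = 3403.2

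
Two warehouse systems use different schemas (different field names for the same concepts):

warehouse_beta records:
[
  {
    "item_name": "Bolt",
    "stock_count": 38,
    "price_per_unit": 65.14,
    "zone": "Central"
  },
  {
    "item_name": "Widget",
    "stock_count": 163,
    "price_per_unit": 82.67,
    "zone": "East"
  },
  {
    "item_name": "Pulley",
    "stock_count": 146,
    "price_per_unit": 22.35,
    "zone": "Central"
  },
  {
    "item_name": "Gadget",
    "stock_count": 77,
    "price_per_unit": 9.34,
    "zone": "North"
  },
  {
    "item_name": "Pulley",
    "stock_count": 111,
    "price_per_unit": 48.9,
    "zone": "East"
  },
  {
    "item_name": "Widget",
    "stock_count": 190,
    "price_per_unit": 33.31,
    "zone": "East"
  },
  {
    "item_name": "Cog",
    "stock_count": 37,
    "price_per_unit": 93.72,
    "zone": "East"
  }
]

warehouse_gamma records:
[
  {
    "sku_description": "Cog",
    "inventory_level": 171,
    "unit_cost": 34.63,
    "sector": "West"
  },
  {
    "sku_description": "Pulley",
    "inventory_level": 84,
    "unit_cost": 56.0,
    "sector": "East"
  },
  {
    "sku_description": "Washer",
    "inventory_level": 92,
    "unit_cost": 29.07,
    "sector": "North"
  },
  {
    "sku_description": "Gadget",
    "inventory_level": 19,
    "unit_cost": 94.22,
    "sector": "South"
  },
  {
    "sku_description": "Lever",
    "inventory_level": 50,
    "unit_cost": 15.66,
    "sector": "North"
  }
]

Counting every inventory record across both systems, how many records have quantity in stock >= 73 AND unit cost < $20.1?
1

Schema mappings:
- "stock_count" (warehouse_beta) = "inventory_level" (warehouse_gamma) = quantity
- "price_per_unit" (warehouse_beta) = "unit_cost" (warehouse_gamma) = unit cost

Records meeting both conditions in warehouse_beta: 1
Records meeting both conditions in warehouse_gamma: 0

Total: 1 + 0 = 1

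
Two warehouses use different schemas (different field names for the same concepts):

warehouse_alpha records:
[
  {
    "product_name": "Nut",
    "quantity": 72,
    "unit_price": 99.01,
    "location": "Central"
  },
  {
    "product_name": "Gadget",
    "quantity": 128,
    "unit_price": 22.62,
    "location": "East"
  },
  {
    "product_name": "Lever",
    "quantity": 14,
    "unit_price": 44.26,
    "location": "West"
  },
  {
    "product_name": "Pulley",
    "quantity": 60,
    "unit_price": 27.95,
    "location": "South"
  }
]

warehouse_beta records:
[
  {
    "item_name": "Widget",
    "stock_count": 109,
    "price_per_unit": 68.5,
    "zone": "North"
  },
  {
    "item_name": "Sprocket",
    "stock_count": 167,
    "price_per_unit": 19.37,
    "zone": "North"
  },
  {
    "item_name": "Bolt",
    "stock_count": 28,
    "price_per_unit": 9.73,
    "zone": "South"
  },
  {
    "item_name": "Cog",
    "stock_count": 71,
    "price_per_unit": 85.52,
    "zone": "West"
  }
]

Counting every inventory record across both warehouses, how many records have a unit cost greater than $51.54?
3

Schema mapping: "unit_price" (warehouse_alpha) = "price_per_unit" (warehouse_beta) = unit cost

Records > $51.54 in warehouse_alpha: 1
Records > $51.54 in warehouse_beta: 2

Total count: 1 + 2 = 3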